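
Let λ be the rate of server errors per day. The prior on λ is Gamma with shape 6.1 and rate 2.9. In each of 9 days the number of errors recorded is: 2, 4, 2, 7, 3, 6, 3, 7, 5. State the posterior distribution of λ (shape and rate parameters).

Posterior: Gamma(shape=45.1, rate=11.9)

The Poisson likelihood adds the total count to the shape and the number of exposure periods to the rate. Here ∑xᵢ = 39 and n = 9, so shape 6.1→45.1 and rate 2.9→11.9.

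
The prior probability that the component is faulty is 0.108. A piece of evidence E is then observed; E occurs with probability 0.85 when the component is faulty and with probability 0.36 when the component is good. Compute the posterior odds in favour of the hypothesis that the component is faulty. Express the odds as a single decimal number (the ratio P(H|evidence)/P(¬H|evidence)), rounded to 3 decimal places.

Prior odds = 0.108/(1−0.108) = 0.12108.
Likelihood ratio for E = 0.85/0.36 = 2.3611.
Posterior odds = prior odds × LR = 0.28587.

Posterior odds ≈ 0.286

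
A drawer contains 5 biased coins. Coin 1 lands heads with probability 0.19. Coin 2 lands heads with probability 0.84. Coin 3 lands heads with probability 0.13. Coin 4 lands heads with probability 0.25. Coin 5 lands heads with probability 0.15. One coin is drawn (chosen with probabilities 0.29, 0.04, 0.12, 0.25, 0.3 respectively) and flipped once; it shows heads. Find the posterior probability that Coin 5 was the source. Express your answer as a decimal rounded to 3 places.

Posterior probability ≈ 0.212

Tabulate prior·likelihood by source: [1] prior 0.29, lik 0.19, product 0.05510; [2] prior 0.04, lik 0.84, product 0.03360; [3] prior 0.12, lik 0.13, product 0.01560; [4] prior 0.25, lik 0.25, product 0.06250; [5] prior 0.3, lik 0.15, product 0.04500.
Normalizing constant = 0.21180; the posterior for Coin 5 is its product over the sum, 0.04500/0.21180 = 0.212.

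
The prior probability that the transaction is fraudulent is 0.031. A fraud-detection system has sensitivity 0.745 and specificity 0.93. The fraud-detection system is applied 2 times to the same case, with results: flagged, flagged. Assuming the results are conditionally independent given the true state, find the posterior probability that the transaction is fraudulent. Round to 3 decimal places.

Posterior P(H) ≈ 0.784

Let H be the event that the transaction is fraudulent; start with P(H) = 0.031. P('flagged'|H) = 0.745, P('flagged'|¬H) = 0.07.
Update on result 1 ('flagged'): P(H) ← 0.745·0.0310 / (0.745·0.0310 + 0.07·0.9690) = 0.023095/0.090925 = 0.2540.
Update on result 2 ('flagged'): P(H) ← 0.745·0.2540 / (0.745·0.2540 + 0.07·0.7460) = 0.18923/0.24145 = 0.7837.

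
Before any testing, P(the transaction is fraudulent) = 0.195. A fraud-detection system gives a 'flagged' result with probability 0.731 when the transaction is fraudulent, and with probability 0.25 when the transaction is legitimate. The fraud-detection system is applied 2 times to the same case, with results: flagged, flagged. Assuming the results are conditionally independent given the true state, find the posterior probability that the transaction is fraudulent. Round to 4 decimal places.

Posterior P(H) ≈ 0.6744

With H the event that the transaction is fraudulent, the joint likelihood of the observed sequence is P(data|H) = 0.731·0.731 = 0.53436 and P(data|¬H) = 0.25·0.25 = 0.062500.
Bayes: P(H|data) = 0.195·0.53436 / (0.195·0.53436 + 0.805·0.062500) = 0.10420/0.15451 = 0.6744.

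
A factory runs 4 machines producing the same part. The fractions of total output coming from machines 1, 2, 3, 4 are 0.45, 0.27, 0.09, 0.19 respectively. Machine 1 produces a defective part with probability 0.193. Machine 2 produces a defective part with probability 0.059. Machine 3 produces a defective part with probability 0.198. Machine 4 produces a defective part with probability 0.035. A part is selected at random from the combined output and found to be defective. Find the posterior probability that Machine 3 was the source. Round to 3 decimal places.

Posterior probability ≈ 0.140

Tabulate prior·likelihood by source: [1] prior 0.45, lik 0.193, product 0.08685; [2] prior 0.27, lik 0.059, product 0.01593; [3] prior 0.09, lik 0.198, product 0.01782; [4] prior 0.19, lik 0.035, product 0.006650.
Normalizing constant = 0.12725; the posterior for Machine 3 is its product over the sum, 0.01782/0.12725 = 0.140.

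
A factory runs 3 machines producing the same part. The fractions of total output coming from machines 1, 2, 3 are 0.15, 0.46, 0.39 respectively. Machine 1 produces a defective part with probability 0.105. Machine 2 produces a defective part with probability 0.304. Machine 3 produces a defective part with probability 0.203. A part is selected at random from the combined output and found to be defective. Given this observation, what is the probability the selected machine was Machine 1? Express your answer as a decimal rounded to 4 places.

Posterior probability ≈ 0.0671

P(defective|M1) = 0.105; P(defective|M2) = 0.304; P(defective|M3) = 0.203.
Prior × likelihood for each source: 0.15·0.105=0.01575, 0.46·0.304=0.1398, 0.39·0.203=0.07917. Summing gives P(defective) = 0.23476.
P(Machine 1 | defective) = 0.01575 / 0.23476 = 0.0671.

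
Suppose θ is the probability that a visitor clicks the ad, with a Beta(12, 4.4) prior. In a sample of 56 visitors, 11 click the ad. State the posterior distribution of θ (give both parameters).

Posterior: Beta(23, 49.4)

The binomial likelihood is conjugate to the Beta prior: with 11 successes and 45 failures, the posterior is Beta(12+11, 4.4+45) = Beta(23, 49.4).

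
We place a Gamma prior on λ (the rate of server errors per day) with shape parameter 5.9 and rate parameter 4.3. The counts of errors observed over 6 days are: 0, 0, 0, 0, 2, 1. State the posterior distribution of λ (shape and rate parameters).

Posterior: Gamma(shape=8.9, rate=10.3)

The Poisson likelihood adds the total count to the shape and the number of exposure periods to the rate. Here ∑xᵢ = 3 and n = 6, so shape 5.9→8.9 and rate 4.3→10.3.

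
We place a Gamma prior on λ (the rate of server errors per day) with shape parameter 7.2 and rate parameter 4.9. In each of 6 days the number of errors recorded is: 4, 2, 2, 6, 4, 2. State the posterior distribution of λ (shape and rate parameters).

Posterior: Gamma(shape=27.2, rate=10.9)

The Poisson likelihood adds the total count to the shape and the number of exposure periods to the rate. Here ∑xᵢ = 20 and n = 6, so shape 7.2→27.2 and rate 4.9→10.9.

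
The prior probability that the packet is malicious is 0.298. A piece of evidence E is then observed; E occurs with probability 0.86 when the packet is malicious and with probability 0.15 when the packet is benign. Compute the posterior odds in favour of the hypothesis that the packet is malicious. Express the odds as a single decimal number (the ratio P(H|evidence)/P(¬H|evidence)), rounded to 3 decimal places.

Prior odds = 0.298/(1−0.298) = 0.42450. In log-odds, ln(0.42450) = -0.85684.
Add log likelihood ratio: ln(5.7333) = 1.7463.
Posterior log-odds = 0.88946, so posterior odds = exp(0.88946) = 2.4338.

Posterior odds ≈ 2.434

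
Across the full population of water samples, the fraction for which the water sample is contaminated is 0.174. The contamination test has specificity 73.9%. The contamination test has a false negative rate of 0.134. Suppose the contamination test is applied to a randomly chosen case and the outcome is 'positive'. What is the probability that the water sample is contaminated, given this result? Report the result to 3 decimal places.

Let H be the event that the water sample is contaminated. P(H) = 0.174, so P(¬H) = 0.826. With E the 'positive' result, P(E|H) = 0.866 and P(E|¬H) = 0.261.
P(E) = 0.866·0.174 + 0.261·0.826 = 0.15068 + 0.21559 = 0.36627.
By Bayes' theorem, P(H|E) = 0.15068 / 0.36627 = 0.411.

P(H | E) ≈ 0.411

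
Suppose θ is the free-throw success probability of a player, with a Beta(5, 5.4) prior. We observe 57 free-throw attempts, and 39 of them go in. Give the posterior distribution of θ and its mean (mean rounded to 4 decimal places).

Observing 39 successes and 18 failures updates Beta(5, 5.4) by adding the success and failure counts to the two shape parameters: α = 5+39 = 44, β = 5.4+18 = 23.4.
E[θ | data] = 44/(44+23.4) = 0.6528.

Posterior: Beta(44, 23.4); mean ≈ 0.6528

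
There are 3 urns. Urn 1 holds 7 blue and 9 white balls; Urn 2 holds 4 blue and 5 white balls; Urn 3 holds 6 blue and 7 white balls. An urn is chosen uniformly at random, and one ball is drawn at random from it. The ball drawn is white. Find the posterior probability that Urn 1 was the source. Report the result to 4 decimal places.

P(white|Urn 1) = 0.5625; P(white|Urn 2) = 0.5556; P(white|Urn 3) = 0.5385.
Prior × likelihood for each source: 0.333333·0.5625=0.1875, 0.333333·0.5556=0.1852, 0.333333·0.5385=0.1795. Summing gives P(white) = 0.55217.
P(Urn 1 | white) = 0.1875 / 0.55217 = 0.3396.

Posterior probability ≈ 0.3396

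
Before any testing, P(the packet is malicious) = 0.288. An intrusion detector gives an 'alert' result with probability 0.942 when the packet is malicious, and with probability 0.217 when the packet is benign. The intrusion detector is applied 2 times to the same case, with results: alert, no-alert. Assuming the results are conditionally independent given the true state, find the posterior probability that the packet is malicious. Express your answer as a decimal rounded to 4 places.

Let H be the event that the packet is malicious; start with P(H) = 0.288. P('alert'|H) = 0.942, P('alert'|¬H) = 0.217.
Update on result 1 ('alert'): P(H) ← 0.942·0.2880 / (0.942·0.2880 + 0.217·0.7120) = 0.27130/0.42580 = 0.6371.
Update on result 2 ('no-alert'): P(H) ← 0.058·0.6371 / (0.058·0.6371 + 0.783·0.3629) = 0.036954/0.32107 = 0.1151.

Posterior P(H) ≈ 0.1151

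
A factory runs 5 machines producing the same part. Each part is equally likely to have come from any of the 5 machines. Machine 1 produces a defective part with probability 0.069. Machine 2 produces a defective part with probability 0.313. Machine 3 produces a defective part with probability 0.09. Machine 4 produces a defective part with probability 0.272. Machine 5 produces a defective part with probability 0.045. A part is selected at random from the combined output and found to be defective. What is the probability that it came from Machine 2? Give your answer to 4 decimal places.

P(defective|M1) = 0.069; P(defective|M2) = 0.313; P(defective|M3) = 0.09; P(defective|M4) = 0.272; P(defective|M5) = 0.045.
Prior × likelihood for each source: 0.2·0.069=0.01380, 0.2·0.313=0.06260, 0.2·0.09=0.01800, 0.2·0.272=0.05440, 0.2·0.045=0.009000. Summing gives P(defective) = 0.15780.
P(Machine 2 | defective) = 0.06260 / 0.15780 = 0.3967.

Posterior probability ≈ 0.3967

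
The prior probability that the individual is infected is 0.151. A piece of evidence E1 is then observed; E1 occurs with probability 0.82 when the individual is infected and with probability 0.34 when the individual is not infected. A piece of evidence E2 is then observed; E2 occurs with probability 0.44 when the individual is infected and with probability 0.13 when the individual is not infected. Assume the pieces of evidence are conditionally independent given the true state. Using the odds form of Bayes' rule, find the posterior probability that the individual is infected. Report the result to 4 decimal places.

Prior odds = 0.151/(1−0.151) = 0.17786.
Likelihood ratio for E1 = 0.82/0.34 = 2.4118.
Likelihood ratio for E2 = 0.44/0.13 = 3.3846.
Posterior odds = prior odds × LR₁ × LR₂ = 1.4518.
Posterior probability = odds/(1+odds) = 1.4518/2.4518 = 0.5921.

Posterior probability ≈ 0.5921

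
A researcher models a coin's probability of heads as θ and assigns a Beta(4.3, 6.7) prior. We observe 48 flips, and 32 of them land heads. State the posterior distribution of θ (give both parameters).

Posterior: Beta(36.3, 22.7)

The binomial likelihood is conjugate to the Beta prior: with 32 successes and 16 failures, the posterior is Beta(4.3+32, 6.7+16) = Beta(36.3, 22.7).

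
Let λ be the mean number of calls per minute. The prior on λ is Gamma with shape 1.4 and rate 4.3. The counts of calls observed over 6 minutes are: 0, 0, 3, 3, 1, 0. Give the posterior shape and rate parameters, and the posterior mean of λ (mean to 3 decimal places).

The Poisson likelihood adds the total count to the shape and the number of exposure periods to the rate. Here ∑xᵢ = 7 and n = 6, so shape 1.4→8.4 and rate 4.3→10.3.
E[λ | data] = 8.4/10.3 = 0.816.

Posterior: Gamma(shape=8.4, rate=10.3); mean ≈ 0.816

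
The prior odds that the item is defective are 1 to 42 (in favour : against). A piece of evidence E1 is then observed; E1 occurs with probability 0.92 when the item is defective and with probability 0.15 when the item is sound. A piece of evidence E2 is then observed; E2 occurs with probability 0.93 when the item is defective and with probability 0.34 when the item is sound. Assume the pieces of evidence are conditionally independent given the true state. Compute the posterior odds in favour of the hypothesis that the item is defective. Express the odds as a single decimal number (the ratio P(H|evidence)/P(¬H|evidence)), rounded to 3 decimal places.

Prior odds = 1/42 = 0.023810. In log-odds, ln(0.023810) = -3.7377.
Add log likelihood ratios: ln(6.1333) + ln(2.7353) = 2.8200.
Posterior log-odds = -0.91769, so posterior odds = exp(-0.91769) = 0.39944.

Posterior odds ≈ 0.399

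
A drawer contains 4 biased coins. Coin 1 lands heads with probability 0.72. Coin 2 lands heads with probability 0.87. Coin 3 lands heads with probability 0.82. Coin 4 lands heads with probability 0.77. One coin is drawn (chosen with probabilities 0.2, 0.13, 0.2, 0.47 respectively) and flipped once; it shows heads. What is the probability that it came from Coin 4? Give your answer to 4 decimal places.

Tabulate prior·likelihood by source: [1] prior 0.2, lik 0.72, product 0.1440; [2] prior 0.13, lik 0.87, product 0.1131; [3] prior 0.2, lik 0.82, product 0.1640; [4] prior 0.47, lik 0.77, product 0.3619.
Normalizing constant = 0.78300; the posterior for Coin 4 is its product over the sum, 0.3619/0.78300 = 0.4622.

Posterior probability ≈ 0.4622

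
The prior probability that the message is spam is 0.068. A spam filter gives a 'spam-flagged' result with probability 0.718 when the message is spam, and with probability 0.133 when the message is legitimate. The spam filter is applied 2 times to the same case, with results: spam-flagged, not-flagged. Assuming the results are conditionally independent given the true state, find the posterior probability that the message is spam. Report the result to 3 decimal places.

Posterior P(H) ≈ 0.114

With H the event that the message is spam, the joint likelihood of the observed sequence is P(data|H) = 0.718·0.282 = 0.20248 and P(data|¬H) = 0.133·0.867 = 0.11531.
Bayes: P(H|data) = 0.068·0.20248 / (0.068·0.20248 + 0.932·0.11531) = 0.013768/0.12124 = 0.1136.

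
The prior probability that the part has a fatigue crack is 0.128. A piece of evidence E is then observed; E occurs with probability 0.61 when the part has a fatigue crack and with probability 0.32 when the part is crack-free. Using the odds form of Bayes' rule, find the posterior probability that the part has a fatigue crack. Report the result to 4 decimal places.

Prior odds = 0.128/(1−0.128) = 0.14679. In log-odds, ln(0.14679) = -1.9188.
Add log likelihood ratio: ln(1.9062) = 0.64514.
Posterior log-odds = -1.2736, so posterior odds = exp(-1.2736) = 0.27982. Converting, P(H|E) = 0.27982/1.2798 = 0.2186.

Posterior probability ≈ 0.2186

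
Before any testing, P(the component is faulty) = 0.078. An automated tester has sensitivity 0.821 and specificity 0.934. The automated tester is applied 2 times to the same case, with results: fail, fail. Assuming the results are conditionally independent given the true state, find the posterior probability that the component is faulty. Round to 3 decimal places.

Posterior P(H) ≈ 0.929

Let H be the event that the component is faulty; start with P(H) = 0.078. P('fail'|H) = 0.821, P('fail'|¬H) = 0.066.
Update on result 1 ('fail'): P(H) ← 0.821·0.0780 / (0.821·0.0780 + 0.066·0.9220) = 0.064038/0.12489 = 0.5128.
Update on result 2 ('fail'): P(H) ← 0.821·0.5128 / (0.821·0.5128 + 0.066·0.4872) = 0.42097/0.45313 = 0.9290.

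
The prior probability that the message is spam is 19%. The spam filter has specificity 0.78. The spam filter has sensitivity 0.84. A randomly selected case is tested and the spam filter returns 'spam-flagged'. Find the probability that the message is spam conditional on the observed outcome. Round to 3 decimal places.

Write H for 'the message is spam'. Prior odds H:¬H = 0.19/0.81 = 0.23457. For the 'spam-flagged' outcome, the likelihood ratio is 0.84/0.22 = 3.8182.
Posterior odds = 0.23457 × 3.8182 = 0.89562, so P(H|E) = 0.89562/(1+0.89562) = 0.472.

P(H | E) ≈ 0.472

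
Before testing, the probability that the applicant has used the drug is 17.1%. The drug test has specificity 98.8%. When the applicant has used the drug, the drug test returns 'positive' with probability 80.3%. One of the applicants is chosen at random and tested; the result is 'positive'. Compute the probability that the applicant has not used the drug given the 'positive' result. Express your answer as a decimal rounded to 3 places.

P(¬H | E) ≈ 0.068

Let H be the event that the applicant has used the drug. P(H) = 0.171, so P(¬H) = 0.829. With E the 'positive' result, P(E|H) = 0.803 and P(E|¬H) = 0.012.
P(E) = 0.803·0.171 + 0.012·0.829 = 0.13731 + 0.0099480 = 0.14726.
By Bayes' theorem, P(H|E) = 0.13731 / 0.14726 = 0.932. Hence P(¬H|E) = 1 − 0.932 = 0.068.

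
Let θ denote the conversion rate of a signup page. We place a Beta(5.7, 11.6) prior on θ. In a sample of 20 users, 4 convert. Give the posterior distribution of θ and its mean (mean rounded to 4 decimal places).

Posterior: Beta(9.7, 27.6); mean ≈ 0.2601

The binomial likelihood is conjugate to the Beta prior: with 4 successes and 16 failures, the posterior is Beta(5.7+4, 11.6+16) = Beta(9.7, 27.6).
E[θ | data] = 9.7/(9.7+27.6) = 0.2601.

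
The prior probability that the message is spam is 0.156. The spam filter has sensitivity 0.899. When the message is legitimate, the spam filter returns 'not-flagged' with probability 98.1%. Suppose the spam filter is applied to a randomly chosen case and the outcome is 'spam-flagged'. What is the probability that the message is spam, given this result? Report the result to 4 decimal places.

Write H for 'the message is spam'. Prior odds H:¬H = 0.156/0.844 = 0.18483. For the 'spam-flagged' outcome, the likelihood ratio is 0.899/0.019 = 47.316.
Posterior odds = 0.18483 × 47.316 = 8.7456, so P(H|E) = 8.7456/(1+8.7456) = 0.8974.

P(H | E) ≈ 0.8974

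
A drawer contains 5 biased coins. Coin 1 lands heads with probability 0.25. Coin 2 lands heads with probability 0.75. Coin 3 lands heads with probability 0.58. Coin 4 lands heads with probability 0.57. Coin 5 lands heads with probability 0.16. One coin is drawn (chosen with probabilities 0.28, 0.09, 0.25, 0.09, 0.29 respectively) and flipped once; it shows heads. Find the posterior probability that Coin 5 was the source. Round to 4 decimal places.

Posterior probability ≈ 0.1220

P(heads|C1) = 0.25; P(heads|C2) = 0.75; P(heads|C3) = 0.58; P(heads|C4) = 0.57; P(heads|C5) = 0.16.
Prior × likelihood for each source: 0.28·0.25=0.07000, 0.09·0.75=0.06750, 0.25·0.58=0.1450, 0.09·0.57=0.05130, 0.29·0.16=0.04640. Summing gives P(heads) = 0.38020.
P(Coin 5 | heads) = 0.04640 / 0.38020 = 0.1220.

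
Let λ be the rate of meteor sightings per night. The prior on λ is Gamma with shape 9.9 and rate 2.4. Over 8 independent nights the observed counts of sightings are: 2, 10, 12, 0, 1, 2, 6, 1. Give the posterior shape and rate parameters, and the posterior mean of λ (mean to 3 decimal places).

The Poisson likelihood adds the total count to the shape and the number of exposure periods to the rate. Here ∑xᵢ = 34 and n = 8, so shape 9.9→43.9 and rate 2.4→10.4.
Posterior mean = shape/rate = 43.9/10.4 = 4.221.

Posterior: Gamma(shape=43.9, rate=10.4); mean ≈ 4.221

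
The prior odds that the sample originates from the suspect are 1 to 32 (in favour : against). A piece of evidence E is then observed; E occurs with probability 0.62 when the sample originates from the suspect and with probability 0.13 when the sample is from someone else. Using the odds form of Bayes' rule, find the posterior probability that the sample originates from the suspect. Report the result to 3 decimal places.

Prior odds = 1/32 = 0.031250. In log-odds, ln(0.031250) = -3.4657.
Add log likelihood ratio: ln(4.7692) = 1.5622.
Posterior log-odds = -1.9036, so posterior odds = exp(-1.9036) = 0.14904. Converting, P(H|E) = 0.14904/1.1490 = 0.130.

Posterior probability ≈ 0.130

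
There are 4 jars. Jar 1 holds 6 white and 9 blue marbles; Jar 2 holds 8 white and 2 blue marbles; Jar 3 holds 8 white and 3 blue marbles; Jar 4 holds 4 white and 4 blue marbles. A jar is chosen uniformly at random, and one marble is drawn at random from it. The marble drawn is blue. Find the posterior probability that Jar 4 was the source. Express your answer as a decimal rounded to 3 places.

Posterior probability ≈ 0.318

Tabulate prior·likelihood by source: [1] prior 0.25, lik 0.6, product 0.1500; [2] prior 0.25, lik 0.2, product 0.05000; [3] prior 0.25, lik 0.2727, product 0.06818; [4] prior 0.25, lik 0.5, product 0.1250.
Normalizing constant = 0.39318; the posterior for Jar 4 is its product over the sum, 0.1250/0.39318 = 0.318.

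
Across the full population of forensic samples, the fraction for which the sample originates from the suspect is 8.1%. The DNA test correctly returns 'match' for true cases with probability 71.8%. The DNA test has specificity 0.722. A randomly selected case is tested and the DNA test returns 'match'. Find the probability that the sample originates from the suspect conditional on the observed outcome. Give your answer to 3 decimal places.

Write H for 'the sample originates from the suspect'. Prior odds H:¬H = 0.081/0.919 = 0.088139. For the 'match' outcome, the likelihood ratio is 0.718/0.278 = 2.5827.
Posterior odds = 0.088139 × 2.5827 = 0.22764, so P(H|E) = 0.22764/(1+0.22764) = 0.185.

P(H | E) ≈ 0.185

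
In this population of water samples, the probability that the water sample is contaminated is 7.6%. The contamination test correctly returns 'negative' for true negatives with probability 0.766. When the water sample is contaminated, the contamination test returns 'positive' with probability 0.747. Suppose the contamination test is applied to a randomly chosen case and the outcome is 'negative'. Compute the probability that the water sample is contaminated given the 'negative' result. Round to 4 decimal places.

P(H | E) ≈ 0.0264

Let H be the event that the water sample is contaminated. P(H) = 0.076, so P(¬H) = 0.924. With E the 'negative' result, P(E|H) = 0.253 and P(E|¬H) = 0.766.
P(E) = 0.253·0.076 + 0.766·0.924 = 0.019228 + 0.70778 = 0.72701.
By Bayes' theorem, P(H|E) = 0.019228 / 0.72701 = 0.0264.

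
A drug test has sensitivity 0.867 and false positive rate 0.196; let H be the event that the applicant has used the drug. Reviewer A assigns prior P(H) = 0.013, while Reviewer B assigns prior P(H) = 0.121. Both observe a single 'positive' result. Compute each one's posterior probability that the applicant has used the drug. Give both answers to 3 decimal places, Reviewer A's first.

Reviewer A: 0.055; Reviewer B: 0.378

The likelihood ratio for a 'positive' result is 0.867/0.196 = 4.4235.
Reviewer A: prior odds 0.013/0.987 = 0.013171; posterior odds 0.058263; posterior probability 0.055.
Reviewer B: prior odds 0.121/0.879 = 0.13766; posterior odds 0.60892; posterior probability 0.378.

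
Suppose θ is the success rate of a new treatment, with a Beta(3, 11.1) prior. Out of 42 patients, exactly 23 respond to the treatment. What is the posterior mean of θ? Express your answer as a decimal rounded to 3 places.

Posterior mean ≈ 0.463

The binomial likelihood is conjugate to the Beta prior: with 23 successes and 19 failures, the posterior is Beta(3+23, 11.1+19) = Beta(26, 30.1).
Posterior mean = α/(α+β) = 26/56.1 = 0.463.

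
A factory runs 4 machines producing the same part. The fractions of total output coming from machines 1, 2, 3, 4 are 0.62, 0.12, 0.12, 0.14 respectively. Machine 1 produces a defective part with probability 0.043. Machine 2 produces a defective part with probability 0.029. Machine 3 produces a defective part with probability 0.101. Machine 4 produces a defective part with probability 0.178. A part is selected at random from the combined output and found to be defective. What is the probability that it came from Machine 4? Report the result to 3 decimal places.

P(defective|M1) = 0.043; P(defective|M2) = 0.029; P(defective|M3) = 0.101; P(defective|M4) = 0.178.
Prior × likelihood for each source: 0.62·0.043=0.02666, 0.12·0.029=0.003480, 0.12·0.101=0.01212, 0.14·0.178=0.02492. Summing gives P(defective) = 0.067180.
P(Machine 4 | defective) = 0.02492 / 0.067180 = 0.371.

Posterior probability ≈ 0.371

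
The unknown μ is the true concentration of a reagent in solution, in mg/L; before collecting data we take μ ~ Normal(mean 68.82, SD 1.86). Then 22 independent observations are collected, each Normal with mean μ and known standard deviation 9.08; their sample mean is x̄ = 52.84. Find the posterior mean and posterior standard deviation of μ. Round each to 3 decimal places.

Posterior mean ≈ 61.149; posterior SD ≈ 1.341

Prior precision 1/τ₀² = 1/1.86² = 0.289051; data precision n/σ² = 22/9.08² = 0.266840.
Posterior precision = 0.289051 + 0.266840 = 0.555891, giving posterior SD = 1/√0.555891 = 1.341.
Posterior mean = (0.289051·68.82 + 0.266840·52.84) / 0.555891 = 61.149.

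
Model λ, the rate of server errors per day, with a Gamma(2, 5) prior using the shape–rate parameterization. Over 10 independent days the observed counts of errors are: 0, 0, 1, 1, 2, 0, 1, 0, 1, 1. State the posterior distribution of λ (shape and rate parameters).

Posterior: Gamma(shape=9, rate=15)

The Poisson likelihood adds the total count to the shape and the number of exposure periods to the rate. Here ∑xᵢ = 7 and n = 10, so shape 2→9 and rate 5→15.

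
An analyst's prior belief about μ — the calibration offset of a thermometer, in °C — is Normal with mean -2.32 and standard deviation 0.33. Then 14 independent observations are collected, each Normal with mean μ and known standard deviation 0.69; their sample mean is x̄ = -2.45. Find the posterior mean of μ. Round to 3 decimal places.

Prior precision 1/τ₀² = 1/0.33² = 9.18274; data precision n/σ² = 14/0.69² = 29.4056.
Posterior precision = 9.18274 + 29.4056 = 38.5883.
Posterior mean = (9.18274·-2.32 + 29.4056·-2.45) / 38.5883 = -2.419.

Posterior mean ≈ -2.419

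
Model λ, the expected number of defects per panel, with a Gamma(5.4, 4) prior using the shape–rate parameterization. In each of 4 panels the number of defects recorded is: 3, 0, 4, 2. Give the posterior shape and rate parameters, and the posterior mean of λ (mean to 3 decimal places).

Posterior: Gamma(shape=14.4, rate=8); mean ≈ 1.800

The Poisson likelihood adds the total count to the shape and the number of exposure periods to the rate. Here ∑xᵢ = 9 and n = 4, so shape 5.4→14.4 and rate 4→8.
Posterior mean = shape/rate = 14.4/8 = 1.800.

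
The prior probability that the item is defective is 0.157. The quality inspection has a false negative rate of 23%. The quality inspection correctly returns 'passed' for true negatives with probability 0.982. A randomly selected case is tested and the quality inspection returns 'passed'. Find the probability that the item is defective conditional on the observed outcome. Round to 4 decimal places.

P(H | E) ≈ 0.0418

Let H be the event that the item is defective. P(H) = 0.157, so P(¬H) = 0.843. With E the 'passed' result, P(E|H) = 0.23 and P(E|¬H) = 0.982.
P(E) = 0.23·0.157 + 0.982·0.843 = 0.036110 + 0.82783 = 0.86394.
By Bayes' theorem, P(H|E) = 0.036110 / 0.86394 = 0.0418.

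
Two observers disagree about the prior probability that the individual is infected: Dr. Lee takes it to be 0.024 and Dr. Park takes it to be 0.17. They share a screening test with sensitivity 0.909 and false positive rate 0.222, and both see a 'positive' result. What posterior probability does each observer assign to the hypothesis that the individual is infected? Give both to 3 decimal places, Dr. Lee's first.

The likelihood ratio for a 'positive' result is 0.909/0.222 = 4.0946.
Dr. Lee: prior odds 0.024/0.976 = 0.024590; posterior odds 0.10069; posterior probability 0.091.
Dr. Park: prior odds 0.17/0.83 = 0.20482; posterior odds 0.83865; posterior probability 0.456.

Dr. Lee: 0.091; Dr. Park: 0.456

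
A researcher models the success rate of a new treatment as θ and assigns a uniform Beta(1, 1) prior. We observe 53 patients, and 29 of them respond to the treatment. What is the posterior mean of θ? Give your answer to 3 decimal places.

Observing 29 successes and 24 failures updates Beta(1, 1) by adding the success and failure counts to the two shape parameters: α = 1+29 = 30, β = 1+24 = 25.
E[θ | data] = 30/(30+25) = 0.545.

Posterior mean ≈ 0.545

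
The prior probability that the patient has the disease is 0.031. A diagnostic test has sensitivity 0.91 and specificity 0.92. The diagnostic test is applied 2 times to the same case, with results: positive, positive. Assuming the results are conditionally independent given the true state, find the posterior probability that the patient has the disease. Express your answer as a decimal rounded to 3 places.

Posterior P(H) ≈ 0.805

Let H be the event that the patient has the disease; start with P(H) = 0.031. P('positive'|H) = 0.91, P('positive'|¬H) = 0.08.
Update on result 1 ('positive'): P(H) ← 0.91·0.0310 / (0.91·0.0310 + 0.08·0.9690) = 0.028210/0.10573 = 0.2668.
Update on result 2 ('positive'): P(H) ← 0.91·0.2668 / (0.91·0.2668 + 0.08·0.7332) = 0.24280/0.30145 = 0.8054.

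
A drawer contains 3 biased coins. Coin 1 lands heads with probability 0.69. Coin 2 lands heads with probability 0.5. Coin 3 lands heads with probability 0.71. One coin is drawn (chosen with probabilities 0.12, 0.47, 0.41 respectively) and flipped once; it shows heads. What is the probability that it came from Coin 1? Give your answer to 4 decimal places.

Posterior probability ≈ 0.1360

P(heads|C1) = 0.69; P(heads|C2) = 0.5; P(heads|C3) = 0.71.
Prior × likelihood for each source: 0.12·0.69=0.08280, 0.47·0.5=0.2350, 0.41·0.71=0.2911. Summing gives P(heads) = 0.60890.
P(Coin 1 | heads) = 0.08280 / 0.60890 = 0.1360.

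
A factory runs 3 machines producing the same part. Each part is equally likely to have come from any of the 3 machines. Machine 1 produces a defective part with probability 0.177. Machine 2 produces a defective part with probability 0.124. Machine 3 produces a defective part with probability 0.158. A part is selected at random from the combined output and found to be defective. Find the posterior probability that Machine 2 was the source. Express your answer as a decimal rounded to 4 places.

P(defective|M1) = 0.177; P(defective|M2) = 0.124; P(defective|M3) = 0.158.
Prior × likelihood for each source: 0.333333·0.177=0.05900, 0.333333·0.124=0.04133, 0.333333·0.158=0.05267. Summing gives P(defective) = 0.15300.
P(Machine 2 | defective) = 0.04133 / 0.15300 = 0.2702.

Posterior probability ≈ 0.2702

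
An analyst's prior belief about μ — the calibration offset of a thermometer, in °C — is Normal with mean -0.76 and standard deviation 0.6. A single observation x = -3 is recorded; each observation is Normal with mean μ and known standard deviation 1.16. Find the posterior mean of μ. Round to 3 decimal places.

With known σ, the Normal prior is conjugate. Weight on the data is w = (n/σ²)/(n/σ² + 1/τ₀²) = 0.743163/(0.743163+2.77778) = 0.21107.
Posterior mean = w·x̄ + (1−w)·μ₀ = 0.21107·-3 + 0.78893·-0.76 = -1.233.

Posterior mean ≈ -1.233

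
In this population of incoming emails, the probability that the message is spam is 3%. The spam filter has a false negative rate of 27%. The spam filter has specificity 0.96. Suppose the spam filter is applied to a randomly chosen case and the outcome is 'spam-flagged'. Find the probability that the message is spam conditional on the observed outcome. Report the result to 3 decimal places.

Write H for 'the message is spam'. Prior odds H:¬H = 0.03/0.97 = 0.030928. For the 'spam-flagged' outcome, the likelihood ratio is 0.73/0.04 = 18.250.
Posterior odds = 0.030928 × 18.250 = 0.56443, so P(H|E) = 0.56443/(1+0.56443) = 0.361.

P(H | E) ≈ 0.361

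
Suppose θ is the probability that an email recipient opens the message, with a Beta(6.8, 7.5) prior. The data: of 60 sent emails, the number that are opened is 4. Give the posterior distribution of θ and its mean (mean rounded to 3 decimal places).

Posterior: Beta(10.8, 63.5); mean ≈ 0.145

Observing 4 successes and 56 failures updates Beta(6.8, 7.5) by adding the success and failure counts to the two shape parameters: α = 6.8+4 = 10.8, β = 7.5+56 = 63.5.
Posterior mean = α/(α+β) = 10.8/74.3 = 0.145.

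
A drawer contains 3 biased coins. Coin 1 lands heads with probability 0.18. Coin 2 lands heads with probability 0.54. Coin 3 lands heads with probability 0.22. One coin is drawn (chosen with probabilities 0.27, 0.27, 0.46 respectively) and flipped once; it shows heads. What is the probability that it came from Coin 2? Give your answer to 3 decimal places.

Posterior probability ≈ 0.493

Tabulate prior·likelihood by source: [1] prior 0.27, lik 0.18, product 0.04860; [2] prior 0.27, lik 0.54, product 0.1458; [3] prior 0.46, lik 0.22, product 0.1012.
Normalizing constant = 0.29560; the posterior for Coin 2 is its product over the sum, 0.1458/0.29560 = 0.493.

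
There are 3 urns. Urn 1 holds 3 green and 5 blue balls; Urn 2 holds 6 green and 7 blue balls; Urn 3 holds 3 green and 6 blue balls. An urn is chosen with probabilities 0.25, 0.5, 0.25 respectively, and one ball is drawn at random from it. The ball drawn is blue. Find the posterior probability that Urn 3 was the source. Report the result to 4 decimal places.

Posterior probability ≈ 0.2815

P(blue|Urn 1) = 0.625; P(blue|Urn 2) = 0.5385; P(blue|Urn 3) = 0.6667.
Prior × likelihood for each source: 0.25·0.625=0.1562, 0.5·0.5385=0.2692, 0.25·0.6667=0.1667. Summing gives P(blue) = 0.59215.
P(Urn 3 | blue) = 0.1667 / 0.59215 = 0.2815.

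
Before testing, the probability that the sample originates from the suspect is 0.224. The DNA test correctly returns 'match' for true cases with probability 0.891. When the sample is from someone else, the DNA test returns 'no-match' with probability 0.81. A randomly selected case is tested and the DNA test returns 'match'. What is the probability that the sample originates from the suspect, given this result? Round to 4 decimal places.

P(H | E) ≈ 0.5751

Let H be the event that the sample originates from the suspect. P(H) = 0.224, so P(¬H) = 0.776. With E the 'match' result, P(E|H) = 0.891 and P(E|¬H) = 0.19.
P(E) = 0.891·0.224 + 0.19·0.776 = 0.19958 + 0.14744 = 0.34702.
By Bayes' theorem, P(H|E) = 0.19958 / 0.34702 = 0.5751.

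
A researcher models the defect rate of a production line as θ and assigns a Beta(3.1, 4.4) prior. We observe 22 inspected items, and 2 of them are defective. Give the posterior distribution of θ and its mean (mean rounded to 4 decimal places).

Posterior: Beta(5.1, 24.4); mean ≈ 0.1729

Observing 2 successes and 20 failures updates Beta(3.1, 4.4) by adding the success and failure counts to the two shape parameters: α = 3.1+2 = 5.1, β = 4.4+20 = 24.4.
Posterior mean = α/(α+β) = 5.1/29.5 = 0.1729.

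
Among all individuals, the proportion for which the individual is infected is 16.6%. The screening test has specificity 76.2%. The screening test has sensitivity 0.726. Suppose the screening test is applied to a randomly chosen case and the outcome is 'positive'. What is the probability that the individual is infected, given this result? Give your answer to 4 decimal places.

P(H | E) ≈ 0.3778

Write H for 'the individual is infected'. Prior odds H:¬H = 0.166/0.834 = 0.19904. For the 'positive' outcome, the likelihood ratio is 0.726/0.238 = 3.0504.
Posterior odds = 0.19904 × 3.0504 = 0.60716, so P(H|E) = 0.60716/(1+0.60716) = 0.3778.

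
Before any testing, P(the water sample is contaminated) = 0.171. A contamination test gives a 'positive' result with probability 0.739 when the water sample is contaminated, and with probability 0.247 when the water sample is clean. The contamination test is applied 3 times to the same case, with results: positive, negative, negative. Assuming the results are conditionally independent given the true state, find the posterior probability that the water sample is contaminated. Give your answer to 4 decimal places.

Posterior P(H) ≈ 0.0690

With H the event that the water sample is contaminated, the joint likelihood of the observed sequence is P(data|H) = 0.739·0.261·0.261 = 0.050341 and P(data|¬H) = 0.247·0.753·0.753 = 0.14005.
Bayes: P(H|data) = 0.171·0.050341 / (0.171·0.050341 + 0.829·0.14005) = 0.0086084/0.12471 = 0.0690.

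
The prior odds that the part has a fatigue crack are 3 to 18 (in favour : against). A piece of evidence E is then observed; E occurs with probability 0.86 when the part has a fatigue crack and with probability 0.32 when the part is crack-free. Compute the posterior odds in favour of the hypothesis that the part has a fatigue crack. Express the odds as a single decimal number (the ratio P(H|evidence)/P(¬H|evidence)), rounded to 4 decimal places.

Posterior odds ≈ 0.4479

Prior odds = 3/18 = 0.16667. In log-odds, ln(0.16667) = -1.7918.
Add log likelihood ratio: ln(2.6875) = 0.98861.
Posterior log-odds = -0.80315, so posterior odds = exp(-0.80315) = 0.44792.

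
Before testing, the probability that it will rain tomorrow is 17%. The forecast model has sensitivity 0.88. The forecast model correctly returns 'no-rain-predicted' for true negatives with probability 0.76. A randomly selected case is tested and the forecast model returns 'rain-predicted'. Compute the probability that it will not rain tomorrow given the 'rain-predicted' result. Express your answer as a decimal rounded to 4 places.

P(¬H | E) ≈ 0.5711

Let H be the event that it will rain tomorrow. P(H) = 0.17, so P(¬H) = 0.83. With E the 'rain-predicted' result, P(E|H) = 0.88 and P(E|¬H) = 0.24.
P(E) = 0.88·0.17 + 0.24·0.83 = 0.14960 + 0.19920 = 0.34880.
By Bayes' theorem, P(H|E) = 0.14960 / 0.34880 = 0.4289. Hence P(¬H|E) = 1 − 0.4289 = 0.5711.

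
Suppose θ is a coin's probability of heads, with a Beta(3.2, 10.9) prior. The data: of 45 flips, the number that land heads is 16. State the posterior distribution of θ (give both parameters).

Observing 16 successes and 29 failures updates Beta(3.2, 10.9) by adding the success and failure counts to the two shape parameters: α = 3.2+16 = 19.2, β = 10.9+29 = 39.9.

Posterior: Beta(19.2, 39.9)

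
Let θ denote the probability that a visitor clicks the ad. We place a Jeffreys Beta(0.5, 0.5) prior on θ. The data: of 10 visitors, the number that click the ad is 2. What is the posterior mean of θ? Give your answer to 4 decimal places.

The binomial likelihood is conjugate to the Beta prior: with 2 successes and 8 failures, the posterior is Beta(0.5+2, 0.5+8) = Beta(2.5, 8.5).
Posterior mean = α/(α+β) = 2.5/11 = 0.2273.

Posterior mean ≈ 0.2273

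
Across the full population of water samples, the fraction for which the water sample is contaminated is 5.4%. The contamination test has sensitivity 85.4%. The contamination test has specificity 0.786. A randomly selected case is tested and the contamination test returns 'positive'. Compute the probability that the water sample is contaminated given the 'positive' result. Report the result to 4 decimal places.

Write H for 'the water sample is contaminated'. Prior odds H:¬H = 0.054/0.946 = 0.057082. For the 'positive' outcome, the likelihood ratio is 0.854/0.214 = 3.9907.
Posterior odds = 0.057082 × 3.9907 = 0.22780, so P(H|E) = 0.22780/(1+0.22780) = 0.1855.

P(H | E) ≈ 0.1855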